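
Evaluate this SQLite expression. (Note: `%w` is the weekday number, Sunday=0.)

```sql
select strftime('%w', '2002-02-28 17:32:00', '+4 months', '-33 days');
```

0

First apply '+4 months', '-33 days': 2002-02-28 17:32:00 → 2002-05-26 17:32:00.
2002-05-26 is a Sunday; with Sunday=0 that is 0.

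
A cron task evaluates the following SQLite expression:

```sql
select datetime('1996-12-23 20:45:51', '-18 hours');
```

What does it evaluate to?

1996-12-23 02:45:51

-18 hours from 1996-12-23 20:45:51 is 1996-12-23 02:45:51.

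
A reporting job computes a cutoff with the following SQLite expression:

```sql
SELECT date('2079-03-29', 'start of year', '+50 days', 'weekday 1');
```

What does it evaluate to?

2079-02-20

`start of year` rewinds 2079-03-29 to 2079-01-01.
Applying '+50 days' to 2079-01-01: counting 50 days forward gives 2079-02-20.
`weekday 1` advances to the next Monday; 2079-02-20 is already a Monday, so it stays at 2079-02-20.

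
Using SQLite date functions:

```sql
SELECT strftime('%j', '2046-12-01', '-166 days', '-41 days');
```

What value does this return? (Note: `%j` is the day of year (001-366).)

128

First apply '-166 days', '-41 days': 2046-12-01 → 2046-05-08.
Day-of-year for 2046-05-08: days since 2046-01-01 inclusive = 128, zero-padded to 128.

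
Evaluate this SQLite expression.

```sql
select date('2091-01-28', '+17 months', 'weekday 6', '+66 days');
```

Adding +17 months to 2091-01-28 gives 2092-06-28.
`weekday 6` advances to the next Saturday; 2092-06-28 is already a Saturday, so it stays at 2092-06-28.
Applying '+66 days' to 2092-06-28: counting 66 days forward gives 2092-09-02.

2092-09-02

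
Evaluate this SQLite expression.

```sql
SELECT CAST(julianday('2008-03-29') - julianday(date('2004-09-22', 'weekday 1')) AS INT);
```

1279

`weekday 1` advances to the next Monday; 2004-09-22 is a Wednesday, so it moves forward to 2004-09-27.
3 days remain in September 2004 after the 27th (30 − 27).
Full months from October 2004 through February 2008 contribute their day counts.
Then 29 days into March 2008.
Total: 3 + 31 + 30 + 31 + 31 + 28 + 31 + 30 + 31 + 30 + 31 + 31 + 30 + 31 + 30 + 31 + 31 + 28 + 31 + 30 + 31 + 30 + 31 + 31 + 30 + 31 + 30 + 31 + 31 + 28 + 31 + 30 + 31 + 30 + 31 + 31 + 30 + 31 + 30 + 31 + 31 + 29 + 29 = 1279.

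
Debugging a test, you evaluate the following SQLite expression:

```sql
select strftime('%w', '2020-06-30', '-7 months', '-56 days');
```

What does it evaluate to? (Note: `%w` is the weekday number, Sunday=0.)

First apply '-7 months', '-56 days': 2020-06-30 → 2019-10-05.
2019-10-05 is a Saturday; with Sunday=0 that is 6.

6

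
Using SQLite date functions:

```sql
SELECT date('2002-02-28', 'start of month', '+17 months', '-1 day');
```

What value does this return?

2003-06-30

`start of month` rewinds 2002-02-28 to 2002-02-01.
Adding +17 months to 2002-02-01 gives 2003-07-01.
Going back 1 day from 2003-07-01 reaches 2003-06-30 (last day of June, 30 days).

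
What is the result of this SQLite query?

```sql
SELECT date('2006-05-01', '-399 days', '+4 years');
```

Applying '-399 days' to 2006-05-01: counting 399 days back gives 2005-03-28.
Adding +4 years to 2005-03-28 gives 2009-03-28.

2009-03-28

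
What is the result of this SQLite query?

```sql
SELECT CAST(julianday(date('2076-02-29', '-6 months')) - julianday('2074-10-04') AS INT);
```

Adding -6 months to 2076-02-29 gives 2075-08-29.
27 days remain in October 2074 after the 4th (31 − 4).
Full months from November 2074 through July 2075 contribute their day counts.
Then 29 days into August 2075.
Total: 27 + 30 + 31 + 31 + 28 + 31 + 30 + 31 + 30 + 31 + 29 = 329.

329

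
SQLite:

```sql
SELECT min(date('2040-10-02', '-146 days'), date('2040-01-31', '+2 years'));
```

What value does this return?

date('2040-10-02', '-146 days') → 2040-05-09.
date('2040-01-31', '+2 years') → 2042-01-31.
Earlier of the two is 2040-05-09.

2040-05-09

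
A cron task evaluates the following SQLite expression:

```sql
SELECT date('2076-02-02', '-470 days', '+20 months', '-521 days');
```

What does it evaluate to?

2075-01-16

Applying '-470 days' to 2076-02-02: counting 470 days back gives 2074-10-20.
Adding +20 months to 2074-10-20 gives 2076-06-20.
Applying '-521 days' to 2076-06-20: counting 521 days back gives 2075-01-16.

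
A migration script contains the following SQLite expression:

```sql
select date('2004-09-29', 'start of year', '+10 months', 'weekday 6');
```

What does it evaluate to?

`start of year` rewinds 2004-09-29 to 2004-01-01.
Adding +10 months to 2004-01-01 gives 2004-11-01.
`weekday 6` advances to the next Saturday; 2004-11-01 is a Monday, so it moves forward to 2004-11-06.

2004-11-06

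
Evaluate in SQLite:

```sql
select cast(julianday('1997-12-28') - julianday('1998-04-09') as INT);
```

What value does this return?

-102

3 days remain in December 1997 after the 28th (31 − 28).
January 1998: 31 days.
February 1998: 28 days.
March 1998: 31 days.
Then 9 days into April 1998.
Total: 3 + 31 + 28 + 31 + 9 = 102.
The subtraction is earlier − later, so the result is −102 → -102.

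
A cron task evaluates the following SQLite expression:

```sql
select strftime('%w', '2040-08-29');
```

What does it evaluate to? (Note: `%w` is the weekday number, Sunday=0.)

2040-08-29 is a Wednesday; with Sunday=0 that is 3.

3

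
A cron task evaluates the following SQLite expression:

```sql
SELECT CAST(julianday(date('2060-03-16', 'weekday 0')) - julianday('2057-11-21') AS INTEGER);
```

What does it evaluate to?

851

`weekday 0` advances to the next Sunday; 2060-03-16 is a Tuesday, so it moves forward to 2060-03-21.
9 days remain in November 2057 after the 21st (30 − 21).
Full months from December 2057 through February 2060 contribute their day counts.
Then 21 days into March 2060.
Total: 9 + 31 + 31 + 28 + 31 + 30 + 31 + 30 + 31 + 31 + 30 + 31 + 30 + 31 + 31 + 28 + 31 + 30 + 31 + 30 + 31 + 31 + 30 + 31 + 30 + 31 + 31 + 29 + 21 = 851.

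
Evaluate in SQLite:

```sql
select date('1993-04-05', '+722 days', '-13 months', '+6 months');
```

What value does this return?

Applying '+722 days' to 1993-04-05: counting 722 days forward gives 1995-03-28.
Adding -13 months to 1995-03-28 gives 1994-02-28.
Adding +6 months to 1994-02-28 gives 1994-08-28.

1994-08-28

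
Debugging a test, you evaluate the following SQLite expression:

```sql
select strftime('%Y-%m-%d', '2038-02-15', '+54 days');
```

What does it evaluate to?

2038-04-10

First apply '+54 days': 2038-02-15 → 2038-04-10.
`%Y-%m-%d` extracts the ISO date: 2038-04-10.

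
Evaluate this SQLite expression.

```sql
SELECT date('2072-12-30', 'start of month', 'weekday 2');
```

2072-12-06

`start of month` rewinds 2072-12-30 to 2072-12-01.
`weekday 2` advances to the next Tuesday; 2072-12-01 is a Thursday, so it moves forward to 2072-12-06.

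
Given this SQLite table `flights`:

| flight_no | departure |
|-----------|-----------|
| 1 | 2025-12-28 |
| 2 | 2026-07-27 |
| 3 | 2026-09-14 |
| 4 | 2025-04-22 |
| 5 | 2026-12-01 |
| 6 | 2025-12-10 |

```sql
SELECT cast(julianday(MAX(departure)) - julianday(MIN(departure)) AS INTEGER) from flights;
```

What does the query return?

588

MIN = 2025-04-22, MAX = 2026-12-01.
8 days remain in April 2025 after the 22nd (30 − 22).
Full months from May 2025 through November 2026 contribute their day counts.
Then 1 day into December 2026.
Total: 8 + 31 + 30 + 31 + 31 + 30 + 31 + 30 + 31 + 31 + 28 + 31 + 30 + 31 + 30 + 31 + 31 + 30 + 31 + 30 + 1 = 588.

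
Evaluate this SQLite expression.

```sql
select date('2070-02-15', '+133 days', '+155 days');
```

2070-11-30

Applying '+133 days' to 2070-02-15: counting 133 days forward gives 2070-06-28.
Applying '+155 days' to 2070-06-28: counting 155 days forward gives 2070-11-30.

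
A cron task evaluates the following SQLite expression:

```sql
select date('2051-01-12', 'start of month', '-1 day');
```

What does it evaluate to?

2050-12-31

`start of month` rewinds 2051-01-12 to 2051-01-01.
Going back 1 day from 2051-01-01 reaches 2050-12-31 (last day of December, 31 days).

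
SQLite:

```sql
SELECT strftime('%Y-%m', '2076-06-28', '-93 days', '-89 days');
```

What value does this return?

First apply '-93 days', '-89 days': 2076-06-28 → 2075-12-29.
`%Y-%m` extracts the year-month: 2075-12.

2075-12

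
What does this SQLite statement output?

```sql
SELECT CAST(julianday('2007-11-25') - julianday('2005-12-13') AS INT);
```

712

18 days remain in December 2005 after the 13th (31 − 13).
Full months from January 2006 through October 2007 contribute their day counts.
Then 25 days into November 2007.
Total: 18 + 31 + 28 + 31 + 30 + 31 + 30 + 31 + 31 + 30 + 31 + 30 + 31 + 31 + 28 + 31 + 30 + 31 + 30 + 31 + 31 + 30 + 31 + 25 = 712.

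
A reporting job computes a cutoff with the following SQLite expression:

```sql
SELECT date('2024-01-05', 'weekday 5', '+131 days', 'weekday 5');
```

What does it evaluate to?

`weekday 5` advances to the next Friday; 2024-01-05 is already a Friday, so it stays at 2024-01-05.
Applying '+131 days' to 2024-01-05: counting 131 days forward gives 2024-05-15.
`weekday 5` advances to the next Friday; 2024-05-15 is a Wednesday, so it moves forward to 2024-05-17.

2024-05-17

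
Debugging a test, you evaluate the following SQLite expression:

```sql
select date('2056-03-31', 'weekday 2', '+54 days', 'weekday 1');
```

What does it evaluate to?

2056-05-29

`weekday 2` advances to the next Tuesday; 2056-03-31 is a Friday, so it moves forward to 2056-04-04.
Applying '+54 days' to 2056-04-04: counting 54 days forward gives 2056-05-28.
`weekday 1` advances to the next Monday; 2056-05-28 is a Sunday, so it moves forward to 2056-05-29.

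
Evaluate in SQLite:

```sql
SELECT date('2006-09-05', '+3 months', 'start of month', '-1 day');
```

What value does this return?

Adding +3 months to 2006-09-05 gives 2006-12-05.
`start of month` rewinds 2006-12-05 to 2006-12-01.
Going back 1 day from 2006-12-01 reaches 2006-11-30 (last day of November, 30 days).

2006-11-30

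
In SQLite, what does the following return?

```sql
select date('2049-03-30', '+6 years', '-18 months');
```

Adding +6 years to 2049-03-30 gives 2055-03-30.
Adding -18 months to 2055-03-30 gives 2053-09-30.

2053-09-30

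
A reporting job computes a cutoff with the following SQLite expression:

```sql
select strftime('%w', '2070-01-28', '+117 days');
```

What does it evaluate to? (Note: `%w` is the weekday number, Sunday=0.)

First apply '+117 days': 2070-01-28 → 2070-05-25.
2070-05-25 is a Sunday; with Sunday=0 that is 0.

0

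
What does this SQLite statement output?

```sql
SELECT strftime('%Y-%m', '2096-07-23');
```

2096-07

`%Y-%m` extracts the year-month: 2096-07.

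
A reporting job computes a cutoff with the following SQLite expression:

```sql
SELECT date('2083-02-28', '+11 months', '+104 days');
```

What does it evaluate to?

2084-05-11

Adding +11 months to 2083-02-28 gives 2084-01-28.
Applying '+104 days' to 2084-01-28: counting 104 days forward gives 2084-05-11.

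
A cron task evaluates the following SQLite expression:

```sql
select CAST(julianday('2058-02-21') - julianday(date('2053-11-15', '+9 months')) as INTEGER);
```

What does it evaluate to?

Adding +9 months to 2053-11-15 gives 2054-08-15.
16 days remain in August 2054 after the 15th (31 − 15).
Full months from September 2054 through January 2058 contribute their day counts.
Then 21 days into February 2058.
Total: 16 + 30 + 31 + 30 + 31 + 31 + 28 + 31 + 30 + 31 + 30 + 31 + 31 + 30 + 31 + 30 + 31 + 31 + 29 + 31 + 30 + 31 + 30 + 31 + 31 + 30 + 31 + 30 + 31 + 31 + 28 + 31 + 30 + 31 + 30 + 31 + 31 + 30 + 31 + 30 + 31 + 31 + 21 = 1286.

1286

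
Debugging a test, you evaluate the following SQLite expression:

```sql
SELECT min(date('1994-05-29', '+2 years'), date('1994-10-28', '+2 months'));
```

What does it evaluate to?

date('1994-05-29', '+2 years') → 1996-05-29.
date('1994-10-28', '+2 months') → 1994-12-28.
Earlier of the two is 1994-12-28.

1994-12-28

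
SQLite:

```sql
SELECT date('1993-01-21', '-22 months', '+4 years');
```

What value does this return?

1995-03-21

Adding -22 months to 1993-01-21 gives 1991-03-21.
Adding +4 years to 1991-03-21 gives 1995-03-21.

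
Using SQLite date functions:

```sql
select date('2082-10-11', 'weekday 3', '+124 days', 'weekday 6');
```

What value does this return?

2083-02-20

`weekday 3` advances to the next Wednesday; 2082-10-11 is a Sunday, so it moves forward to 2082-10-14.
Applying '+124 days' to 2082-10-14: counting 124 days forward gives 2083-02-15.
`weekday 6` advances to the next Saturday; 2083-02-15 is a Monday, so it moves forward to 2083-02-20.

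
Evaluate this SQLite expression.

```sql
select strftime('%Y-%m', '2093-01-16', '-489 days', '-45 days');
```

First apply '-489 days', '-45 days': 2093-01-16 → 2091-08-01.
`%Y-%m` extracts the year-month: 2091-08.

2091-08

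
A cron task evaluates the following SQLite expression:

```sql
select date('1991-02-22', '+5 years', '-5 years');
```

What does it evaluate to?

Adding +5 years to 1991-02-22 gives 1996-02-22.
Adding -5 years to 1996-02-22 gives 1991-02-22.

1991-02-22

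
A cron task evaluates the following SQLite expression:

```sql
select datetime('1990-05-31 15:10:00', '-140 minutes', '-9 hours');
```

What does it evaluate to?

1990-05-31 03:50:00

140 minutes = 2h 20m; -140 minutes from 1990-05-31 15:10:00 is 1990-05-31 12:50:00.
-9 hours from 1990-05-31 12:50:00 is 1990-05-31 03:50:00.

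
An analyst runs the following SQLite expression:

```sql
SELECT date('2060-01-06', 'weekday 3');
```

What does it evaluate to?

`weekday 3` advances to the next Wednesday; 2060-01-06 is a Tuesday, so it moves forward to 2060-01-07.

2060-01-07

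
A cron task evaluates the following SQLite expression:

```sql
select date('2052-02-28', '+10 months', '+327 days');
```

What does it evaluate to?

Adding +10 months to 2052-02-28 gives 2052-12-28.
Applying '+327 days' to 2052-12-28: counting 327 days forward gives 2053-11-20.

2053-11-20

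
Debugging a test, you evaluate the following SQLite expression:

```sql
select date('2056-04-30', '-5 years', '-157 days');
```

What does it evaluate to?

2050-11-24

Adding -5 years to 2056-04-30 gives 2051-04-30.
Applying '-157 days' to 2051-04-30: counting 157 days back gives 2050-11-24.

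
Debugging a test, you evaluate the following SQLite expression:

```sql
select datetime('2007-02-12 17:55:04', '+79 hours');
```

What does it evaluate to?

+79 hours from 2007-02-12 17:55:04 is 2007-02-16 00:55:04 (crosses midnight).

2007-02-16 00:55:04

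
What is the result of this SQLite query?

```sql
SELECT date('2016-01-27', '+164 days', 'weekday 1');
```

Applying '+164 days' to 2016-01-27: counting 164 days forward gives 2016-07-09.
`weekday 1` advances to the next Monday; 2016-07-09 is a Saturday, so it moves forward to 2016-07-11.

2016-07-11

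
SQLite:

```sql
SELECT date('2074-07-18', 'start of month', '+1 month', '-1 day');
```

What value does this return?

`start of month` rewinds 2074-07-18 to 2074-07-01.
Adding +1 month to 2074-07-01 gives 2074-08-01.
Going back 1 day from 2074-08-01 reaches 2074-07-31 (last day of July, 31 days).

2074-07-31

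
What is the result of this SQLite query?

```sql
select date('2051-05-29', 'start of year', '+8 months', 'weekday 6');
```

`start of year` rewinds 2051-05-29 to 2051-01-01.
Adding +8 months to 2051-01-01 gives 2051-09-01.
`weekday 6` advances to the next Saturday; 2051-09-01 is a Friday, so it moves forward to 2051-09-02.

2051-09-02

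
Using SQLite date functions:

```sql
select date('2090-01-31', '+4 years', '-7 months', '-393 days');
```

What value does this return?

Adding +4 years to 2090-01-31 gives 2094-01-31.
Adding -7 months to 2094-01-31 targets 2093-06-31. June 2093 has only 30 days, so SQLite normalizes the 1-day overflow forward to 2093-07-01.
Applying '-393 days' to 2093-07-01: counting 393 days back gives 2092-06-03.

2092-06-03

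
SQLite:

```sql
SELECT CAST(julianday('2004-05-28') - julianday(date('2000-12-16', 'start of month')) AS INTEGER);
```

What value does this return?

1274

`start of month` rewinds 2000-12-16 to 2000-12-01.
30 days remain in December 2000 after the 1st (31 − 1).
Full months from January 2001 through April 2004 contribute their day counts.
Then 28 days into May 2004.
Total: 30 + 31 + 28 + 31 + 30 + 31 + 30 + 31 + 31 + 30 + 31 + 30 + 31 + 31 + 28 + 31 + 30 + 31 + 30 + 31 + 31 + 30 + 31 + 30 + 31 + 31 + 28 + 31 + 30 + 31 + 30 + 31 + 31 + 30 + 31 + 30 + 31 + 31 + 29 + 31 + 30 + 28 = 1274.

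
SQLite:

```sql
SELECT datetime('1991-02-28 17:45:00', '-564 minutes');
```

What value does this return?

564 minutes = 9h 24m; -564 minutes from 1991-02-28 17:45:00 is 1991-02-28 08:21:00.

1991-02-28 08:21:00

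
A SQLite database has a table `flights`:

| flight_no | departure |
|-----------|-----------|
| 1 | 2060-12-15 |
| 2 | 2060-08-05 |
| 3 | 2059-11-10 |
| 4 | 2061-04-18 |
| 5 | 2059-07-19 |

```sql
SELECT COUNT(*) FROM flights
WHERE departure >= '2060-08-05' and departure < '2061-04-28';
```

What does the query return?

3

Rows in [2060-08-05, 2061-04-28): 2060-12-15, 2060-08-05, 2061-04-18 → 3 rows.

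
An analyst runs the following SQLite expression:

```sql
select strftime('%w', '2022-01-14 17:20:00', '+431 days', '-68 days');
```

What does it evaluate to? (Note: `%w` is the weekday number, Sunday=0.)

First apply '+431 days', '-68 days': 2022-01-14 17:20:00 → 2023-01-12 17:20:00.
2023-01-12 is a Thursday; with Sunday=0 that is 4.

4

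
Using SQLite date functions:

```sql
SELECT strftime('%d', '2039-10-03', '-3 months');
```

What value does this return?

First apply '-3 months': 2039-10-03 → 2039-07-03.
`%d` extracts the 2-digit day of month: 03.

03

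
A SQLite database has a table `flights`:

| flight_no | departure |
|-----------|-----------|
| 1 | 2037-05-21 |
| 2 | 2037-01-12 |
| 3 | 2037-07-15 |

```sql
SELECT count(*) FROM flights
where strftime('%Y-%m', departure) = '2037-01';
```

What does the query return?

1

Rows with year-month 2037-01: 2037-01-12 → 1.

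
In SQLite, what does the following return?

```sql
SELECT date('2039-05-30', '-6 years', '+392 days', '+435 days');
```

2035-09-04

Adding -6 years to 2039-05-30 gives 2033-05-30.
Applying '+392 days' to 2033-05-30: counting 392 days forward gives 2034-06-26.
Applying '+435 days' to 2034-06-26: counting 435 days forward gives 2035-09-04.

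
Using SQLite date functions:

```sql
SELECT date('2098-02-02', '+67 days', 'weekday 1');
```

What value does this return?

2098-04-14

Applying '+67 days' to 2098-02-02: counting 67 days forward gives 2098-04-10.
`weekday 1` advances to the next Monday; 2098-04-10 is a Thursday, so it moves forward to 2098-04-14.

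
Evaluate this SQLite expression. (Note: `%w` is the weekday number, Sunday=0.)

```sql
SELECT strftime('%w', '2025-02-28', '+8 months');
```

First apply '+8 months': 2025-02-28 → 2025-10-28.
2025-10-28 is a Tuesday; with Sunday=0 that is 2.

2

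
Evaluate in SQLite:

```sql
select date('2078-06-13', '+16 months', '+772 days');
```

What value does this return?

2081-11-23

Adding +16 months to 2078-06-13 gives 2079-10-13.
Applying '+772 days' to 2079-10-13: counting 772 days forward gives 2081-11-23.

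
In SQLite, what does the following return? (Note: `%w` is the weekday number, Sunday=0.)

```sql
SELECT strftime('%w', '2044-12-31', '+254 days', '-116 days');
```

First apply '+254 days', '-116 days': 2044-12-31 → 2045-05-18.
2045-05-18 is a Thursday; with Sunday=0 that is 4.

4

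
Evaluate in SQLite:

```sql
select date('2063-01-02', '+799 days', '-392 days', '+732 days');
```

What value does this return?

2066-02-14

Applying '+799 days' to 2063-01-02: counting 799 days forward gives 2065-03-11.
Applying '-392 days' to 2065-03-11: counting 392 days back gives 2064-02-13.
Applying '+732 days' to 2064-02-13: counting 732 days forward gives 2066-02-14.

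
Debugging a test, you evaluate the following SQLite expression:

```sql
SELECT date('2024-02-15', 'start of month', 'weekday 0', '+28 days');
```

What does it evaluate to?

`start of month` rewinds 2024-02-15 to 2024-02-01.
`weekday 0` advances to the next Sunday; 2024-02-01 is a Thursday, so it moves forward to 2024-02-04.
February 2024 has 29 days; 25 remain after the 4th, so 26 days reach 2024-03-01.
Advancing 2 more days within March lands on 2024-03-03.

2024-03-03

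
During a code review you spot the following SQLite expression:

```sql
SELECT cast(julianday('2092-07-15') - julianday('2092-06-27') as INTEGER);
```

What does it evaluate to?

18

3 days remain in June 2092 after the 27th (30 − 27).
Then 15 days into July 2092.
Total: 3 + 15 = 18.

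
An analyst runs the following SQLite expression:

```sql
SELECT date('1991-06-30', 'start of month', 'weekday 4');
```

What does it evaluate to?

`start of month` rewinds 1991-06-30 to 1991-06-01.
`weekday 4` advances to the next Thursday; 1991-06-01 is a Saturday, so it moves forward to 1991-06-06.

1991-06-06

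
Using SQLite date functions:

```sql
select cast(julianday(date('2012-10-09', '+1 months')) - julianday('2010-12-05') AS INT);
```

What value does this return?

705

Adding +1 month to 2012-10-09 gives 2012-11-09.
26 days remain in December 2010 after the 5th (31 − 5).
Full months from January 2011 through October 2012 contribute their day counts.
Then 9 days into November 2012.
Total: 26 + 31 + 28 + 31 + 30 + 31 + 30 + 31 + 31 + 30 + 31 + 30 + 31 + 31 + 29 + 31 + 30 + 31 + 30 + 31 + 31 + 30 + 31 + 9 = 705.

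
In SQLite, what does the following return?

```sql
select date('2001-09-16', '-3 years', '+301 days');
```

1999-07-14

Adding -3 years to 2001-09-16 gives 1998-09-16.
Applying '+301 days' to 1998-09-16: counting 301 days forward gives 1999-07-14.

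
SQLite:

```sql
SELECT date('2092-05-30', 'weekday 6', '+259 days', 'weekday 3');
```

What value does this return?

2093-02-18

`weekday 6` advances to the next Saturday; 2092-05-30 is a Friday, so it moves forward to 2092-05-31.
Applying '+259 days' to 2092-05-31: counting 259 days forward gives 2093-02-14.
`weekday 3` advances to the next Wednesday; 2093-02-14 is a Saturday, so it moves forward to 2093-02-18.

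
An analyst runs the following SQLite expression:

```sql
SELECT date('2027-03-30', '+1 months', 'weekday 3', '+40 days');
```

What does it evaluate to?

Adding +1 month to 2027-03-30 gives 2027-04-30.
`weekday 3` advances to the next Wednesday; 2027-04-30 is a Friday, so it moves forward to 2027-05-05.
May 2027 has 31 days; 26 remain after the 5th, so 27 days reach 2027-06-01.
Advancing 13 more days within June lands on 2027-06-14.

2027-06-14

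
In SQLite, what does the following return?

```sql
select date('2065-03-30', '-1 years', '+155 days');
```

2064-09-01

Adding -1 year to 2065-03-30 gives 2064-03-30.
Applying '+155 days' to 2064-03-30: counting 155 days forward gives 2064-09-01.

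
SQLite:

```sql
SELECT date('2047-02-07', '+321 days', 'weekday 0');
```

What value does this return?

Applying '+321 days' to 2047-02-07: counting 321 days forward gives 2047-12-25.
`weekday 0` advances to the next Sunday; 2047-12-25 is a Wednesday, so it moves forward to 2047-12-29.

2047-12-29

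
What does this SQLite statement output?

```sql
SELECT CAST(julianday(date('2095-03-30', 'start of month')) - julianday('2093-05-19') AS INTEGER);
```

651

`start of month` rewinds 2095-03-30 to 2095-03-01.
12 days remain in May 2093 after the 19th (31 − 19).
Full months from June 2093 through February 2095 contribute their day counts.
Then 1 day into March 2095.
Total: 12 + 30 + 31 + 31 + 30 + 31 + 30 + 31 + 31 + 28 + 31 + 30 + 31 + 30 + 31 + 31 + 30 + 31 + 30 + 31 + 31 + 28 + 1 = 651.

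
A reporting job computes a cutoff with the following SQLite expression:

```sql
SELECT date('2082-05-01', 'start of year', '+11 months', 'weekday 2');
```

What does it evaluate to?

2082-12-01

`start of year` rewinds 2082-05-01 to 2082-01-01.
Adding +11 months to 2082-01-01 gives 2082-12-01.
`weekday 2` advances to the next Tuesday; 2082-12-01 is already a Tuesday, so it stays at 2082-12-01.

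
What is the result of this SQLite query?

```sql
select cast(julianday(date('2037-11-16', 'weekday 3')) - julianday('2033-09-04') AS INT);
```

1536

`weekday 3` advances to the next Wednesday; 2037-11-16 is a Monday, so it moves forward to 2037-11-18.
26 days remain in September 2033 after the 4th (30 − 4).
Full months from October 2033 through October 2037 contribute their day counts.
Then 18 days into November 2037.
Total: 26 + 31 + 30 + 31 + 31 + 28 + 31 + 30 + 31 + 30 + 31 + 31 + 30 + 31 + 30 + 31 + 31 + 28 + 31 + 30 + 31 + 30 + 31 + 31 + 30 + 31 + 30 + 31 + 31 + 29 + 31 + 30 + 31 + 30 + 31 + 31 + 30 + 31 + 30 + 31 + 31 + 28 + 31 + 30 + 31 + 30 + 31 + 31 + 30 + 31 + 18 = 1536.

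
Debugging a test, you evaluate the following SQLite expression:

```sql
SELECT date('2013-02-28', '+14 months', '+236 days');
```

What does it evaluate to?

Adding +14 months to 2013-02-28 gives 2014-04-28.
Applying '+236 days' to 2014-04-28: counting 236 days forward gives 2014-12-20.

2014-12-20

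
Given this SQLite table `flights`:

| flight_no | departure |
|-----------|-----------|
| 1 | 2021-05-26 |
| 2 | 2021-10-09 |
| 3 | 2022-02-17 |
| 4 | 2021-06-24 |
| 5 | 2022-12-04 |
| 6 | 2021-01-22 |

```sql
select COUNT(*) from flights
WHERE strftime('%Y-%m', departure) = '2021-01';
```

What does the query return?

1

Rows with year-month 2021-01: 2021-01-22 → 1.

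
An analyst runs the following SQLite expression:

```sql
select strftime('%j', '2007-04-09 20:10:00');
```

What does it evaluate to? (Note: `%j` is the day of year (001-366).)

Day-of-year for 2007-04-09: days since 2007-01-01 inclusive = 99, zero-padded to 099.

099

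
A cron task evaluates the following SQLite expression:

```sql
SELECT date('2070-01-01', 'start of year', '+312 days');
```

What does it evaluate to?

2070-11-09

`start of year` rewinds 2070-01-01 to 2070-01-01.
Applying '+312 days' to 2070-01-01: counting 312 days forward gives 2070-11-09.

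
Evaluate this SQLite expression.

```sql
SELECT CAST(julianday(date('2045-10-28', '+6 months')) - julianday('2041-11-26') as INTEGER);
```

Adding +6 months to 2045-10-28 gives 2046-04-28.
4 days remain in November 2041 after the 26th (30 − 26).
Full months from December 2041 through March 2046 contribute their day counts.
Then 28 days into April 2046.
Total: 4 + 31 + 31 + 28 + 31 + 30 + 31 + 30 + 31 + 31 + 30 + 31 + 30 + 31 + 31 + 28 + 31 + 30 + 31 + 30 + 31 + 31 + 30 + 31 + 30 + 31 + 31 + 29 + 31 + 30 + 31 + 30 + 31 + 31 + 30 + 31 + 30 + 31 + 31 + 28 + 31 + 30 + 31 + 30 + 31 + 31 + 30 + 31 + 30 + 31 + 31 + 28 + 31 + 28 = 1614.

1614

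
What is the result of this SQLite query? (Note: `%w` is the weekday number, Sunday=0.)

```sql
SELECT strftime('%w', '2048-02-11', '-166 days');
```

First apply '-166 days': 2048-02-11 → 2047-08-29.
2047-08-29 is a Thursday; with Sunday=0 that is 4.

4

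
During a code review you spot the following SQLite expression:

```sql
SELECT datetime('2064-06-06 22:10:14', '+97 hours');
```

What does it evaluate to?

2064-06-10 23:10:14

+97 hours from 2064-06-06 22:10:14 is 2064-06-10 23:10:14 (crosses midnight).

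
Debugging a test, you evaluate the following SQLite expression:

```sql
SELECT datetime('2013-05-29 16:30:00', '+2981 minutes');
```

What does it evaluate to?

2013-05-31 18:11:00

2981 minutes = 49h 41m; +2981 minutes from 2013-05-29 16:30:00 is 2013-05-31 18:11:00 (crosses midnight).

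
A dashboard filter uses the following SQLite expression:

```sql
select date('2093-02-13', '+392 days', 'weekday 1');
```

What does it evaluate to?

2094-03-15

Applying '+392 days' to 2093-02-13: counting 392 days forward gives 2094-03-12.
`weekday 1` advances to the next Monday; 2094-03-12 is a Friday, so it moves forward to 2094-03-15.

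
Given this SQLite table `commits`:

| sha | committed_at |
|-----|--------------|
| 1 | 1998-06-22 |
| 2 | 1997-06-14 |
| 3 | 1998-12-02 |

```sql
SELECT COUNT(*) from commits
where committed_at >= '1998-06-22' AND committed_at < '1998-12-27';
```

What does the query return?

2

Rows in [1998-06-22, 1998-12-27): 1998-06-22, 1998-12-02 → 2 rows.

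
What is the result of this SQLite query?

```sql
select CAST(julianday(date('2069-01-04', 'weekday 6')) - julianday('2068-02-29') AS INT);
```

311

`weekday 6` advances to the next Saturday; 2069-01-04 is a Friday, so it moves forward to 2069-01-05.
0 days remain in February 2068 after the 29th (29 − 29).
Full months from March 2068 through December 2068 contribute their day counts.
Then 5 days into January 2069.
Total: 0 + 31 + 30 + 31 + 30 + 31 + 31 + 30 + 31 + 30 + 31 + 5 = 311.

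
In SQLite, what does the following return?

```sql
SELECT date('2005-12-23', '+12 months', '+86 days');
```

Adding +12 months to 2005-12-23 gives 2006-12-23.
Applying '+86 days' to 2006-12-23: counting 86 days forward gives 2007-03-19.

2007-03-19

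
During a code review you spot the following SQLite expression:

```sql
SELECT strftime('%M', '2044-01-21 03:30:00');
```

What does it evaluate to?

30

`%M` extracts the 2-digit minute: 30.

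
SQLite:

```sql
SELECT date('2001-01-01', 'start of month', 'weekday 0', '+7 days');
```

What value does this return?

2001-01-14

`start of month` rewinds 2001-01-01 to 2001-01-01.
`weekday 0` advances to the next Sunday; 2001-01-01 is a Monday, so it moves forward to 2001-01-07.
Advancing 7 more days within January lands on 2001-01-14.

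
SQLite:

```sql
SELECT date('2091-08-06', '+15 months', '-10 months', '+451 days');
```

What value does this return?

Adding +15 months to 2091-08-06 gives 2092-11-06.
Adding -10 months to 2092-11-06 gives 2092-01-06.
Applying '+451 days' to 2092-01-06: counting 451 days forward gives 2093-04-01.

2093-04-01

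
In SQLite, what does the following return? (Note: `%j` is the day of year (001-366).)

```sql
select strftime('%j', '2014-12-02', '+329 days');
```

300

First apply '+329 days': 2014-12-02 → 2015-10-27.
Day-of-year for 2015-10-27: days since 2015-01-01 inclusive = 300, zero-padded to 300.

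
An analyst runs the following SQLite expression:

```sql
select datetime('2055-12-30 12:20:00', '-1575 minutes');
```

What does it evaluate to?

2055-12-29 10:05:00

1575 minutes = 26h 15m; -1575 minutes from 2055-12-30 12:20:00 is 2055-12-29 10:05:00 (crosses midnight).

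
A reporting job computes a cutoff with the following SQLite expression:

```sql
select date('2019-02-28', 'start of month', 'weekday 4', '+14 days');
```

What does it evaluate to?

2019-02-21

`start of month` rewinds 2019-02-28 to 2019-02-01.
`weekday 4` advances to the next Thursday; 2019-02-01 is a Friday, so it moves forward to 2019-02-07.
Advancing 14 more days within February lands on 2019-02-21.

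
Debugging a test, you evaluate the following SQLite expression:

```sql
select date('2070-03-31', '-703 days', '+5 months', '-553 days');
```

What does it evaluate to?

2067-03-24

Applying '-703 days' to 2070-03-31: counting 703 days back gives 2068-04-27.
Adding +5 months to 2068-04-27 gives 2068-09-27.
Applying '-553 days' to 2068-09-27: counting 553 days back gives 2067-03-24.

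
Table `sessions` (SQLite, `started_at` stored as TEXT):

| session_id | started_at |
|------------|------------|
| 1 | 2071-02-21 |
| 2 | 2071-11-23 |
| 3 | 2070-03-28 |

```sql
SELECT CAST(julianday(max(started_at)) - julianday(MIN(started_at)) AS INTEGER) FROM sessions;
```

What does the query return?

MIN = 2070-03-28, MAX = 2071-11-23.
3 days remain in March 2070 after the 28th (31 − 28).
Full months from April 2070 through October 2071 contribute their day counts.
Then 23 days into November 2071.
Total: 3 + 30 + 31 + 30 + 31 + 31 + 30 + 31 + 30 + 31 + 31 + 28 + 31 + 30 + 31 + 30 + 31 + 31 + 30 + 31 + 23 = 605.

605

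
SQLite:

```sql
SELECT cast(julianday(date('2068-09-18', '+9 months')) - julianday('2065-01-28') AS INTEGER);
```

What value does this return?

Adding +9 months to 2068-09-18 gives 2069-06-18.
3 days remain in January 2065 after the 28th (31 − 28).
Full months from February 2065 through May 2069 contribute their day counts.
Then 18 days into June 2069.
Total: 3 + 28 + 31 + 30 + 31 + 30 + 31 + 31 + 30 + 31 + 30 + 31 + 31 + 28 + 31 + 30 + 31 + 30 + 31 + 31 + 30 + 31 + 30 + 31 + 31 + 28 + 31 + 30 + 31 + 30 + 31 + 31 + 30 + 31 + 30 + 31 + 31 + 29 + 31 + 30 + 31 + 30 + 31 + 31 + 30 + 31 + 30 + 31 + 31 + 28 + 31 + 30 + 31 + 18 = 1602.

1602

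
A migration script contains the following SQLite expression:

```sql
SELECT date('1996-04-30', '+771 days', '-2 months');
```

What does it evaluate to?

Applying '+771 days' to 1996-04-30: counting 771 days forward gives 1998-06-10.
Adding -2 months to 1998-06-10 gives 1998-04-10.

1998-04-10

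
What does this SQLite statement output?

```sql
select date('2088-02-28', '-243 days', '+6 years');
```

2093-06-30

Applying '-243 days' to 2088-02-28: counting 243 days back gives 2087-06-30.
Adding +6 years to 2087-06-30 gives 2093-06-30.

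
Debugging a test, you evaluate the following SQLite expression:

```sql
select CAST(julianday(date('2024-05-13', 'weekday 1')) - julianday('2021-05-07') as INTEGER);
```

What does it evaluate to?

1102

`weekday 1` advances to the next Monday; 2024-05-13 is already a Monday, so it stays at 2024-05-13.
24 days remain in May 2021 after the 7th (31 − 7).
Full months from June 2021 through April 2024 contribute their day counts.
Then 13 days into May 2024.
Total: 24 + 30 + 31 + 31 + 30 + 31 + 30 + 31 + 31 + 28 + 31 + 30 + 31 + 30 + 31 + 31 + 30 + 31 + 30 + 31 + 31 + 28 + 31 + 30 + 31 + 30 + 31 + 31 + 30 + 31 + 30 + 31 + 31 + 29 + 31 + 30 + 13 = 1102.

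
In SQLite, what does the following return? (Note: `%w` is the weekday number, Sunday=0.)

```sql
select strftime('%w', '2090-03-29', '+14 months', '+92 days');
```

3

First apply '+14 months', '+92 days': 2090-03-29 → 2091-08-29.
2091-08-29 is a Wednesday; with Sunday=0 that is 3.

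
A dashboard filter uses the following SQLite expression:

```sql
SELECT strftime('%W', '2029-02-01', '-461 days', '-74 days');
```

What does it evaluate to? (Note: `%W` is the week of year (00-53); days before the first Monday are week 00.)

First apply '-461 days', '-74 days': 2029-02-01 → 2027-08-16.
2027-08-16 is a Monday. SQLite's %W counts Mondays since the year started; the result is 33.

33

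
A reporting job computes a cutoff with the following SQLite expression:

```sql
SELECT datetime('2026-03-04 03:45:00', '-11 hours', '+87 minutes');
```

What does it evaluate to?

2026-03-03 18:12:00

-11 hours from 2026-03-04 03:45:00 is 2026-03-03 16:45:00 (crosses midnight).
87 minutes = 1h 27m; +87 minutes from 2026-03-03 16:45:00 is 2026-03-03 18:12:00.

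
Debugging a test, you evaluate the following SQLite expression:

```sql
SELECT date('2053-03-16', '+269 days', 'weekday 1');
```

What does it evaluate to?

2053-12-15

Applying '+269 days' to 2053-03-16: counting 269 days forward gives 2053-12-10.
`weekday 1` advances to the next Monday; 2053-12-10 is a Wednesday, so it moves forward to 2053-12-15.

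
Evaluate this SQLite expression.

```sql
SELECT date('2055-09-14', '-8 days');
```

2055-09-06

Going back 8 days within September lands on 2055-09-06.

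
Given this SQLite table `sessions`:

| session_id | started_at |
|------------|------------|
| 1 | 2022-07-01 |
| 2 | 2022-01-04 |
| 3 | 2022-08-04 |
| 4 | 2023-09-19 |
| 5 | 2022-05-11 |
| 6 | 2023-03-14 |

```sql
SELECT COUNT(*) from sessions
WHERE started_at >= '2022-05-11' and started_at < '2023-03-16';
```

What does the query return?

Rows in [2022-05-11, 2023-03-16): 2022-07-01, 2022-08-04, 2022-05-11, 2023-03-14 → 4 rows.

4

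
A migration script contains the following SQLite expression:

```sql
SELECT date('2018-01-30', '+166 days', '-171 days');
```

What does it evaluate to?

2018-01-25

Applying '+166 days' to 2018-01-30: counting 166 days forward gives 2018-07-15.
Applying '-171 days' to 2018-07-15: counting 171 days back gives 2018-01-25.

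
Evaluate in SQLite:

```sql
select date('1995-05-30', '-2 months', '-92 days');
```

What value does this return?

1994-12-28

Adding -2 months to 1995-05-30 gives 1995-03-30.
Applying '-92 days' to 1995-03-30: counting 92 days back gives 1994-12-28.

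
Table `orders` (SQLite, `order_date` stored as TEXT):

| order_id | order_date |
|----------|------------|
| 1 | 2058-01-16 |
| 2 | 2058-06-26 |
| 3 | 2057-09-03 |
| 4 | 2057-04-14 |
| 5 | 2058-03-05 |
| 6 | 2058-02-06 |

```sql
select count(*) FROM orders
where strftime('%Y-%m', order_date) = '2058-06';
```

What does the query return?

1

Rows with year-month 2058-06: 2058-06-26 → 1.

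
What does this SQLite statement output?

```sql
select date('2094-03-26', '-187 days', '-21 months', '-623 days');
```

Applying '-187 days' to 2094-03-26: counting 187 days back gives 2093-09-20.
Adding -21 months to 2093-09-20 gives 2091-12-20.
Applying '-623 days' to 2091-12-20: counting 623 days back gives 2090-04-06.

2090-04-06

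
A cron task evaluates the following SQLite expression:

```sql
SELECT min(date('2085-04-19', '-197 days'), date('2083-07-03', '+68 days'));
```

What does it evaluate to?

2083-09-09

date('2085-04-19', '-197 days') → 2084-10-04.
date('2083-07-03', '+68 days') → 2083-09-09.
Earlier of the two is 2083-09-09.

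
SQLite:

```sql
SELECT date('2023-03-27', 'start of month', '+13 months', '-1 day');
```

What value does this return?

`start of month` rewinds 2023-03-27 to 2023-03-01.
Adding +13 months to 2023-03-01 gives 2024-04-01.
Going back 1 day from 2024-04-01 reaches 2024-03-31 (last day of March, 31 days).

2024-03-31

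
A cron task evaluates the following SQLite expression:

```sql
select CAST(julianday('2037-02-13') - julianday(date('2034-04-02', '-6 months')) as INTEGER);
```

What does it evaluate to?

1230

Adding -6 months to 2034-04-02 gives 2033-10-02.
29 days remain in October 2033 after the 2nd (31 − 2).
Full months from November 2033 through January 2037 contribute their day counts.
Then 13 days into February 2037.
Total: 29 + 30 + 31 + 31 + 28 + 31 + 30 + 31 + 30 + 31 + 31 + 30 + 31 + 30 + 31 + 31 + 28 + 31 + 30 + 31 + 30 + 31 + 31 + 30 + 31 + 30 + 31 + 31 + 29 + 31 + 30 + 31 + 30 + 31 + 31 + 30 + 31 + 30 + 31 + 31 + 13 = 1230.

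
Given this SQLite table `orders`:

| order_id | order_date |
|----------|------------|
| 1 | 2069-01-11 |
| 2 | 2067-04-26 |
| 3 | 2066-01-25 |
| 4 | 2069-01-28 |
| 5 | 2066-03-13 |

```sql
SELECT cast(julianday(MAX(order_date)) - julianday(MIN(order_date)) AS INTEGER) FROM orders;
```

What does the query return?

1099

MIN = 2066-01-25, MAX = 2069-01-28.
6 days remain in January 2066 after the 25th (31 − 25).
Full months from February 2066 through December 2068 contribute their day counts.
Then 28 days into January 2069.
Total: 6 + 28 + 31 + 30 + 31 + 30 + 31 + 31 + 30 + 31 + 30 + 31 + 31 + 28 + 31 + 30 + 31 + 30 + 31 + 31 + 30 + 31 + 30 + 31 + 31 + 29 + 31 + 30 + 31 + 30 + 31 + 31 + 30 + 31 + 30 + 31 + 28 = 1099.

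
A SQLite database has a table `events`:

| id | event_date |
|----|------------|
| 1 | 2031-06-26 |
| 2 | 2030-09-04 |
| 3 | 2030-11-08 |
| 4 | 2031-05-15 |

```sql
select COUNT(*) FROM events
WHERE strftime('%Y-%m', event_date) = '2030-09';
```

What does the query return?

Rows with year-month 2030-09: 2030-09-04 → 1.

1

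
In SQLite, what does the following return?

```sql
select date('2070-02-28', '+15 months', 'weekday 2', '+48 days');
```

2071-07-20

Adding +15 months to 2070-02-28 gives 2071-05-28.
`weekday 2` advances to the next Tuesday; 2071-05-28 is a Thursday, so it moves forward to 2071-06-02.
Applying '+48 days' to 2071-06-02: counting 48 days forward gives 2071-07-20.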